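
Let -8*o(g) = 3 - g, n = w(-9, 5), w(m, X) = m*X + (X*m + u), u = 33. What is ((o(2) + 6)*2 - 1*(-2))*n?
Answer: -3135/4 ≈ -783.75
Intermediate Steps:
w(m, X) = 33 + 2*X*m (w(m, X) = m*X + (X*m + 33) = X*m + (33 + X*m) = 33 + 2*X*m)
n = -57 (n = 33 + 2*5*(-9) = 33 - 90 = -57)
o(g) = -3/8 + g/8 (o(g) = -(3 - g)/8 = -3/8 + g/8)
((o(2) + 6)*2 - 1*(-2))*n = (((-3/8 + (⅛)*2) + 6)*2 - 1*(-2))*(-57) = (((-3/8 + ¼) + 6)*2 + 2)*(-57) = ((-⅛ + 6)*2 + 2)*(-57) = ((47/8)*2 + 2)*(-57) = (47/4 + 2)*(-57) = (55/4)*(-57) = -3135/4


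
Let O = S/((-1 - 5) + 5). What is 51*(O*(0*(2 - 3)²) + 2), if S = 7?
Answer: 102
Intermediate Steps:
O = -7 (O = 7/((-1 - 5) + 5) = 7/(-6 + 5) = 7/(-1) = 7*(-1) = -7)
51*(O*(0*(2 - 3)²) + 2) = 51*(-0*(2 - 3)² + 2) = 51*(-0*(-1)² + 2) = 51*(-0 + 2) = 51*(-7*0 + 2) = 51*(0 + 2) = 51*2 = 102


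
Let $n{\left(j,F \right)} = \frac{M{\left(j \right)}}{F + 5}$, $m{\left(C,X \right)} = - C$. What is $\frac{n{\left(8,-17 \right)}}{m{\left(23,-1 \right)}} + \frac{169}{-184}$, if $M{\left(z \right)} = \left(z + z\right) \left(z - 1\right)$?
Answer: $- \frac{283}{552} \approx -0.51268$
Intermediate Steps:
$M{\left(z \right)} = 2 z \left(-1 + z\right)$
$n{\left(j,F \right)} = \frac{2 j \left(-1 + j\right)}{5 + F}$ ($n{\left(j,F \right)} = \frac{2 j \left(-1 + j\right)}{F + 5} = \frac{2 j \left(-1 + j\right)}{5 + F}$)
$\frac{n{\left(8,-17 \right)}}{m{\left(23,-1 \right)}} + \frac{169}{-184} = \frac{2 \cdot 8 \frac{1}{5 - 17} \left(-1 + 8\right)}{\left(-1\right) 23} + \frac{169}{-184} = \frac{2 \cdot 8 \frac{1}{-12} \cdot 7}{-23} + 169 \left(- \frac{1}{184}\right) = 2 \cdot 8 \left(- \frac{1}{12}\right) 7 \left(- \frac{1}{23}\right) - \frac{169}{184} = \left(- \frac{28}{3}\right) \left(- \frac{1}{23}\right) - \frac{169}{184} = \frac{28}{69} - \frac{169}{184} = - \frac{283}{552}$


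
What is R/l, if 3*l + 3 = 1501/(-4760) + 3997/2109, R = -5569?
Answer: 167718899880/14256409 ≈ 11764.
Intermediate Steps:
l = -14256409/30116520 (l = -1 + (1501/(-4760) + 3997/2109)/3 = -1 + (1501*(-1/4760) + 3997*(1/2109))/3 = -1 + (-1501/4760 + 3997/2109)/3 = -1 + (⅓)*(15860111/10038840) = -1 + 15860111/30116520 = -14256409/30116520 ≈ -0.47337)
R/l = -5569/(-14256409/30116520) = -5569*(-30116520/14256409) = 167718899880/14256409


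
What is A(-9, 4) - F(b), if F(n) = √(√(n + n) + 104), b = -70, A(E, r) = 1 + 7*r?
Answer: 29 - √(104 + 2*I*√35) ≈ 18.786 - 0.57919*I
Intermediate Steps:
F(n) = √(104 + √2*√n) (F(n) = √(√(2*n) + 104) = √(√2*√n + 104) = √(104 + √2*√n))
A(-9, 4) - F(b) = (1 + 7*4) - √(104 + √2*√(-70)) = (1 + 28) - √(104 + √2*(I*√70)) = 29 - √(104 + 2*I*√35)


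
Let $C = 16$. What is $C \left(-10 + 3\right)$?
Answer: $-112$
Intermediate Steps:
$C \left(-10 + 3\right) = 16 \left(-10 + 3\right) = 16 \left(-7\right) = -112$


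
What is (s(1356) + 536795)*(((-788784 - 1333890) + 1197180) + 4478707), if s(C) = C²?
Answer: 8440767631103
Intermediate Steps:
(s(1356) + 536795)*(((-788784 - 1333890) + 1197180) + 4478707) = (1356² + 536795)*(((-788784 - 1333890) + 1197180) + 4478707) = (1838736 + 536795)*((-2122674 + 1197180) + 4478707) = 2375531*(-925494 + 4478707) = 2375531*3553213 = 8440767631103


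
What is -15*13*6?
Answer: -1170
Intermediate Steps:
-15*13*6 = -195*6 = -1170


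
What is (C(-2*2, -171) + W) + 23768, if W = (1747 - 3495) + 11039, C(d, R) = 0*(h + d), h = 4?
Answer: 33059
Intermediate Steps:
C(d, R) = 0 (C(d, R) = 0*(4 + d) = 0)
W = 9291 (W = -1748 + 11039 = 9291)
(C(-2*2, -171) + W) + 23768 = (0 + 9291) + 23768 = 9291 + 23768 = 33059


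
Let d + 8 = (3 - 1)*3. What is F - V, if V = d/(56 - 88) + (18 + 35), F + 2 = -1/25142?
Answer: -11075059/201136 ≈ -55.063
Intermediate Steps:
F = -50285/25142 (F = -2 - 1/25142 = -50285/25142 ≈ -2.0000)
d = -2 (d = -8 + (3 - 1)*3 = -8 + 2*3 = -8 + 6 = -2)
V = 849/16 (V = -2/(56 - 88) + (18 + 35) = -2/(-32) + 53 = -2*(-1/32) + 53 = 1/16 + 53 = 849/16 ≈ 53.063)
F - V = -50285/25142 - 1*849/16 = -50285/25142 - 849/16 = -11075059/201136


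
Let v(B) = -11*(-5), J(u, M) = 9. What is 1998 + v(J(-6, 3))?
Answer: 2053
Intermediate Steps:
v(B) = 55
1998 + v(J(-6, 3)) = 1998 + 55 = 2053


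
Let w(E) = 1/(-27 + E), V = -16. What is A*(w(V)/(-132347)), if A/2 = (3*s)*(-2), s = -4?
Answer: 48/5690921 ≈ 8.4345e-6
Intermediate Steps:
A = 48 (A = 2*((3*(-4))*(-2)) = 2*(-12*(-2)) = 2*24 = 48)
A*(w(V)/(-132347)) = 48*(1/(-27 - 16*(-132347))) = 48*(-1/132347/(-43)) = 48*(-1/43*(-1/132347)) = 48*(1/5690921) = 48/5690921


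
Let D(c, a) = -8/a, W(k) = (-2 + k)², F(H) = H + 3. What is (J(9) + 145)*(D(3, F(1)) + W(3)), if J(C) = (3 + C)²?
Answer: -289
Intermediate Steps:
F(H) = 3 + H
(J(9) + 145)*(D(3, F(1)) + W(3)) = ((3 + 9)² + 145)*(-8/(3 + 1) + (-2 + 3)²) = (12² + 145)*(-8/4 + 1²) = (144 + 145)*(-8*¼ + 1) = 289*(-2 + 1) = 289*(-1) = -289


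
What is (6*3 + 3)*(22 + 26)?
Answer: 1008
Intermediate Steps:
(6*3 + 3)*(22 + 26) = (18 + 3)*48 = 21*48 = 1008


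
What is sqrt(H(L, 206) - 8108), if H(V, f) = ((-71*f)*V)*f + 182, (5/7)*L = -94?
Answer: sqrt(9912427090)/5 ≈ 19912.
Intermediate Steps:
L = -658/5 (L = (7/5)*(-94) = -658/5 ≈ -131.60)
H(V, f) = 182 - 71*V*f**2 (H(V, f) = (-71*V*f)*f + 182 = -71*V*f**2 + 182 = 182 - 71*V*f**2)
sqrt(H(L, 206) - 8108) = sqrt((182 - 71*(-658/5)*206**2) - 8108) = sqrt((182 - 71*(-658/5)*42436) - 8108) = sqrt((182 + 1982525048/5) - 8108) = sqrt(1982525958/5 - 8108) = sqrt(1982485418/5) = sqrt(9912427090)/5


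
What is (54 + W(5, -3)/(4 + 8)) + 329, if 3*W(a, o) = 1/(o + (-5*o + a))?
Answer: 234397/612 ≈ 383.00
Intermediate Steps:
W(a, o) = 1/(3*(a - 4*o)) (W(a, o) = 1/(3*(o + (-5*o + a))) = 1/(3*(o + (a - 5*o))) = 1/(3*(a - 4*o)))
(54 + W(5, -3)/(4 + 8)) + 329 = (54 + (1/(3*(5 - 4*(-3))))/(4 + 8)) + 329 = (54 + (1/(3*(5 + 12)))/12) + 329 = (54 + ((⅓)/17)*(1/12)) + 329 = (54 + ((⅓)*(1/17))*(1/12)) + 329 = (54 + (1/51)*(1/12)) + 329 = (54 + 1/612) + 329 = 33049/612 + 329 = 234397/612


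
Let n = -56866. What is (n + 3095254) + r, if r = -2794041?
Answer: 244347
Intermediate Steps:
(n + 3095254) + r = (-56866 + 3095254) - 2794041 = 3038388 - 2794041 = 244347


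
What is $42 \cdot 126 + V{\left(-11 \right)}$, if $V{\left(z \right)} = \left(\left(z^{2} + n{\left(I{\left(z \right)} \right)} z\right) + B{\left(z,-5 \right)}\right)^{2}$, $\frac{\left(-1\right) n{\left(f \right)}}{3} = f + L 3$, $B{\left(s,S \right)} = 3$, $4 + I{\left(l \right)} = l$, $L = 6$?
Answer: $55021$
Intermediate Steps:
$I{\left(l \right)} = -4 + l$
$n{\left(f \right)} = -54 - 3 f$ ($n{\left(f \right)} = - 3 \left(f + 6 \cdot 3\right) = - 3 \left(f + 18\right) = - 3 \left(18 + f\right) = -54 - 3 f$)
$V{\left(z \right)} = \left(3 + z^{2} + z \left(-42 - 3 z\right)\right)^{2}$ ($V{\left(z \right)} = \left(\left(z^{2} + \left(-54 - 3 \left(-4 + z\right)\right) z\right) + 3\right)^{2} = \left(\left(z^{2} + \left(-54 - \left(-12 + 3 z\right)\right) z\right) + 3\right)^{2} = \left(\left(z^{2} + \left(-42 - 3 z\right) z\right) + 3\right)^{2} = \left(\left(z^{2} + z \left(-42 - 3 z\right)\right) + 3\right)^{2} = \left(3 + z^{2} + z \left(-42 - 3 z\right)\right)^{2}$)
$42 \cdot 126 + V{\left(-11 \right)} = 42 \cdot 126 + \left(3 - -462 - 2 \left(-11\right)^{2}\right)^{2} = 5292 + \left(3 + 462 - 242\right)^{2} = 5292 + 223^{2} = 5292 + 49729 = 55021$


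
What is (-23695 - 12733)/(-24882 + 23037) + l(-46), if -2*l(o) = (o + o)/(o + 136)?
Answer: 12457/615 ≈ 20.255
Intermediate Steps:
l(o) = -o/(136 + o) (l(o) = -(o + o)/(2*(o + 136)) = -2*o/(2*(136 + o)) = -o/(136 + o))
(-23695 - 12733)/(-24882 + 23037) + l(-46) = (-23695 - 12733)/(-24882 + 23037) - 1*(-46)/(136 - 46) = -36428/(-1845) - 1*(-46)/90 = -36428*(-1/1845) - 1*(-46)*1/90 = 36428/1845 + 23/45 = 12457/615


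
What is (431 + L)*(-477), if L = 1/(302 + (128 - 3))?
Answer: -87786126/427 ≈ -2.0559e+5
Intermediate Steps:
L = 1/427 (L = 1/(302 + 125) = 1/427 ≈ 0.0023419)
(431 + L)*(-477) = (431 + 1/427)*(-477) = (184038/427)*(-477) = -87786126/427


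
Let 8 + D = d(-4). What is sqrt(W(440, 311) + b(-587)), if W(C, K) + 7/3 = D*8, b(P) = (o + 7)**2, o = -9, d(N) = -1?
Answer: I*sqrt(633)/3 ≈ 8.3865*I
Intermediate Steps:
D = -9 (D = -8 - 1 = -9)
b(P) = 4 (b(P) = (-9 + 7)**2 = (-2)**2 = 4)
W(C, K) = -223/3 (W(C, K) = -7/3 - 9*8 = -7/3 - 72 = -223/3)
sqrt(W(440, 311) + b(-587)) = sqrt(-223/3 + 4) = sqrt(-211/3) = I*sqrt(633)/3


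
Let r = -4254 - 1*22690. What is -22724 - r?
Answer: 4220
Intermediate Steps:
r = -26944 (r = -4254 - 22690 = -26944)
-22724 - r = -22724 - 1*(-26944) = -22724 + 26944 = 4220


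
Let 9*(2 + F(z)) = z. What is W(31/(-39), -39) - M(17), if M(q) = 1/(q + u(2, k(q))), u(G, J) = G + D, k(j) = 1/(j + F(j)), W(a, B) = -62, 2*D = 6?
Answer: -1365/22 ≈ -62.045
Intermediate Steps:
D = 3 (D = (½)*6 = 3)
F(z) = -2 + z/9
k(j) = 1/(-2 + 10*j/9) (k(j) = 1/(j + (-2 + j/9)) = 1/(-2 + 10*j/9))
u(G, J) = 3 + G (u(G, J) = G + 3 = 3 + G)
M(q) = 1/(5 + q) (M(q) = 1/(q + (3 + 2)) = 1/(q + 5) = 1/(5 + q))
W(31/(-39), -39) - M(17) = -62 - 1/(5 + 17) = -62 - 1/22 = -1365/22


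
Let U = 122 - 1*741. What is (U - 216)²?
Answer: 697225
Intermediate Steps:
U = -619 (U = 122 - 741 = -619)
(U - 216)² = (-619 - 216)² = (-835)² = 697225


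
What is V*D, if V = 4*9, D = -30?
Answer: -1080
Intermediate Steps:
V = 36
V*D = 36*(-30) = -1080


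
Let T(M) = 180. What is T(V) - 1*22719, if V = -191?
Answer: -22539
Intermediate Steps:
T(V) - 1*22719 = 180 - 1*22719 = 180 - 22719 = -22539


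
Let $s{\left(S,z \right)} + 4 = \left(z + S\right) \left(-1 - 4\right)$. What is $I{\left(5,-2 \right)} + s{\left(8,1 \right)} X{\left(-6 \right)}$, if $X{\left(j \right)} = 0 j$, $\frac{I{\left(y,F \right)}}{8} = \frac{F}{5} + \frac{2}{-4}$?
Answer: $- \frac{36}{5} \approx -7.2$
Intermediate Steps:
$I{\left(y,F \right)} = -4 + \frac{8 F}{5}$ ($I{\left(y,F \right)} = 8 \left(\frac{F}{5} + \frac{2}{-4}\right) = 8 \left(F \frac{1}{5} + 2 \left(- \frac{1}{4}\right)\right) = 8 \left(\frac{F}{5} - \frac{1}{2}\right) = 8 \left(- \frac{1}{2} + \frac{F}{5}\right) = -4 + \frac{8 F}{5}$)
$X{\left(j \right)} = 0$
$s{\left(S,z \right)} = -4 - 5 S - 5 z$ ($s{\left(S,z \right)} = -4 + \left(z + S\right) \left(-1 - 4\right) = -4 + \left(S + z\right) \left(-5\right) = -4 - \left(5 S + 5 z\right) = -4 - 5 S - 5 z$)
$I{\left(5,-2 \right)} + s{\left(8,1 \right)} X{\left(-6 \right)} = \left(-4 + \frac{8}{5} \left(-2\right)\right) + \left(-4 - 40 - 5\right) 0 = \left(-4 - \frac{16}{5}\right) + \left(-4 - 40 - 5\right) 0 = - \frac{36}{5} - 0 = - \frac{36}{5} + 0 = - \frac{36}{5}$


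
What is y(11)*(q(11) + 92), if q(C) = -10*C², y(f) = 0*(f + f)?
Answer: 0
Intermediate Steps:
y(f) = 0 (y(f) = 0*(2*f) = 0)
y(11)*(q(11) + 92) = 0*(-10*11² + 92) = 0*(-10*121 + 92) = 0*(-1210 + 92) = 0*(-1118) = 0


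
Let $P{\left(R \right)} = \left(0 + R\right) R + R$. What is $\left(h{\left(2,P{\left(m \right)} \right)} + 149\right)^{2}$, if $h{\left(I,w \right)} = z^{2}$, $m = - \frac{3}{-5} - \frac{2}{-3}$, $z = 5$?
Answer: $30276$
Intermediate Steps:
$m = \frac{19}{15}$ ($m = \left(-3\right) \left(- \frac{1}{5}\right) - - \frac{2}{3} = \frac{3}{5} + \frac{2}{3} = \frac{19}{15} \approx 1.2667$)
$P{\left(R \right)} = R + R^{2}$ ($P{\left(R \right)} = R R + R = R^{2} + R = R + R^{2}$)
$h{\left(I,w \right)} = 25$ ($h{\left(I,w \right)} = 5^{2} = 25$)
$\left(h{\left(2,P{\left(m \right)} \right)} + 149\right)^{2} = \left(25 + 149\right)^{2} = 174^{2} = 30276$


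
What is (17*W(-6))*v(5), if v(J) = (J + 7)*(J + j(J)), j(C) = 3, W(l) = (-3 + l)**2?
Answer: 132192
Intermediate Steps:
v(J) = (3 + J)*(7 + J) (v(J) = (J + 7)*(J + 3) = (7 + J)*(3 + J) = (3 + J)*(7 + J))
(17*W(-6))*v(5) = (17*(-3 - 6)**2)*(21 + 5**2 + 10*5) = (17*(-9)**2)*(21 + 25 + 50) = (17*81)*96 = 1377*96 = 132192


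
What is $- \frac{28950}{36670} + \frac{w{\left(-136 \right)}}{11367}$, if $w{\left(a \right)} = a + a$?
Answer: $- \frac{175673}{215973} \approx -0.8134$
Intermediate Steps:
$w{\left(a \right)} = 2 a$
$- \frac{28950}{36670} + \frac{w{\left(-136 \right)}}{11367} = - \frac{28950}{36670} + \frac{2 \left(-136\right)}{11367} = \left(-28950\right) \frac{1}{36670} - \frac{272}{11367} = - \frac{15}{19} - \frac{272}{11367} = - \frac{175673}{215973}$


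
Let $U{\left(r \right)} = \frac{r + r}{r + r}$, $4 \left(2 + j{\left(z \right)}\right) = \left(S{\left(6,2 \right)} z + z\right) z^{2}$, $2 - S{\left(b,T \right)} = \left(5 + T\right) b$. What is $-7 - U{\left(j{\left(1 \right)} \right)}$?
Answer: $-8$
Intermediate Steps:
$S{\left(b,T \right)} = 2 - b \left(5 + T\right)$ ($S{\left(b,T \right)} = 2 - \left(5 + T\right) b = 2 - b \left(5 + T\right)$)
$j{\left(z \right)} = -2 - \frac{39 z^{3}}{4}$ ($j{\left(z \right)} = -2 + \frac{\left(\left(2 - 30 - 2 \cdot 6\right) z + z\right) z^{2}}{4} = -2 + \frac{\left(\left(2 - 30 - 12\right) z + z\right) z^{2}}{4} = -2 + \frac{\left(- 40 z + z\right) z^{2}}{4} = -2 + \frac{- 39 z z^{2}}{4} = -2 + \frac{\left(-39\right) z^{3}}{4} = -2 - \frac{39 z^{3}}{4}$)
$U{\left(r \right)} = 1$ ($U{\left(r \right)} = \frac{2 r}{2 r} = 2 r \frac{1}{2 r} = 1$)
$-7 - U{\left(j{\left(1 \right)} \right)} = -7 - 1 = -8$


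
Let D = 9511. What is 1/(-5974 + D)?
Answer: 1/3537 ≈ 0.00028273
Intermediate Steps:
1/(-5974 + D) = 1/(-5974 + 9511) = 1/3537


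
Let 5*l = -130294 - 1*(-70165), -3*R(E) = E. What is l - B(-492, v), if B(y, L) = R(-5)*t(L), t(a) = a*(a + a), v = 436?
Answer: -9685187/15 ≈ -6.4568e+5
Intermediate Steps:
R(E) = -E/3
t(a) = 2*a² (t(a) = a*(2*a) = 2*a²)
B(y, L) = 10*L²/3 (B(y, L) = (-⅓*(-5))*(2*L²) = 5*(2*L²)/3 = 10*L²/3)
l = -60129/5 (l = (-130294 - 1*(-70165))/5 = (-130294 + 70165)/5 = (⅕)*(-60129) = -60129/5 ≈ -12026.)
l - B(-492, v) = -60129/5 - 10*436²/3 = -60129/5 - 10*190096/3 = -60129/5 - 1*1900960/3 = -60129/5 - 1900960/3 = -9685187/15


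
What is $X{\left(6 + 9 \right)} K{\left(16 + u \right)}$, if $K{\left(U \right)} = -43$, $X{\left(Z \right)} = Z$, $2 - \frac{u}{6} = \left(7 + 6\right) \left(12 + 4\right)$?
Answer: $-645$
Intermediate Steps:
$u = -1236$ ($u = 12 - 6 \left(7 + 6\right) \left(12 + 4\right) = 12 - 6 \cdot 13 \cdot 16 = 12 - 1248 = -1236$)
$X{\left(6 + 9 \right)} K{\left(16 + u \right)} = \left(6 + 9\right) \left(-43\right) = 15 \left(-43\right) = -645$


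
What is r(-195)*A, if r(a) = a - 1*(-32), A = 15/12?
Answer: -815/4 ≈ -203.75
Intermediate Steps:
A = 5/4 (A = 15*(1/12) = 5/4 ≈ 1.2500)
r(a) = 32 + a (r(a) = a + 32 = 32 + a)
r(-195)*A = (32 - 195)*(5/4) = -163*5/4 = -815/4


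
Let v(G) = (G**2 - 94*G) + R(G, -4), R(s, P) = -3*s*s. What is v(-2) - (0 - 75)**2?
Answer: -5445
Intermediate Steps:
R(s, P) = -3*s**2
v(G) = -94*G - 2*G**2 (v(G) = (G**2 - 94*G) - 3*G**2 = -94*G - 2*G**2)
v(-2) - (0 - 75)**2 = 2*(-2)*(-47 - 1*(-2)) - (0 - 75)**2 = 2*(-2)*(-47 + 2) - 1*(-75)**2 = 2*(-2)*(-45) - 1*5625 = 180 - 5625 = -5445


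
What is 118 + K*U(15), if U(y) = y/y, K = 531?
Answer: 649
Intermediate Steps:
U(y) = 1
118 + K*U(15) = 118 + 531*1 = 118 + 531 = 649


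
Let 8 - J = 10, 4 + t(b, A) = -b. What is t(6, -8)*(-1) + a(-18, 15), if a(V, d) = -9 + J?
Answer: -1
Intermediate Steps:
t(b, A) = -4 - b
J = -2 (J = 8 - 1*10 = 8 - 10 = -2)
a(V, d) = -11 (a(V, d) = -9 - 2 = -11)
t(6, -8)*(-1) + a(-18, 15) = (-4 - 1*6)*(-1) - 11 = (-4 - 6)*(-1) - 11 = -10*(-1) - 11 = 10 - 11 = -1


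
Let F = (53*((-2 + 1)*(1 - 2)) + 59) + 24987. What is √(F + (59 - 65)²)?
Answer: √25135 ≈ 158.54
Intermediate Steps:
F = 25099 (F = (53*(-1*(-1)) + 59) + 24987 = (53*1 + 59) + 24987 = (53 + 59) + 24987 = 112 + 24987 = 25099)
√(F + (59 - 65)²) = √(25099 + (59 - 65)²) = √(25099 + (-6)²) = √(25099 + 36) = √25135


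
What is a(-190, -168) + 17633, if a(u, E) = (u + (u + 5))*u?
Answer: 88883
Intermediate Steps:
a(u, E) = u*(5 + 2*u) (a(u, E) = (u + (5 + u))*u = (5 + 2*u)*u = u*(5 + 2*u))
a(-190, -168) + 17633 = -190*(5 + 2*(-190)) + 17633 = -190*(5 - 380) + 17633 = -190*(-375) + 17633 = 71250 + 17633 = 88883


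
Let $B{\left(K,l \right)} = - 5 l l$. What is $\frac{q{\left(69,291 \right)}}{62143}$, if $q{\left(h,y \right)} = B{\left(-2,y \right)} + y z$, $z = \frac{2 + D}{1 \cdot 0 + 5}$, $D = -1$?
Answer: $- \frac{2116734}{310715} \approx -6.8125$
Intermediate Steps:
$z = \frac{1}{5}$ ($z = \frac{2 - 1}{1 \cdot 0 + 5} = 1 \frac{1}{0 + 5} = 1 \cdot \frac{1}{5} = \frac{1}{5} \approx 0.2$)
$B{\left(K,l \right)} = - 5 l^{2}$
$q{\left(h,y \right)} = - 5 y^{2} + \frac{y}{5}$ ($q{\left(h,y \right)} = - 5 y^{2} + y \frac{1}{5} = - 5 y^{2} + \frac{y}{5}$)
$\frac{q{\left(69,291 \right)}}{62143} = \frac{\frac{1}{5} \cdot 291 \left(1 - 7275\right)}{62143} = \frac{1}{5} \cdot 291 \left(1 - 7275\right) \frac{1}{62143} = \frac{1}{5} \cdot 291 \left(-7274\right) \frac{1}{62143} = \left(- \frac{2116734}{5}\right) \frac{1}{62143} = - \frac{2116734}{310715}$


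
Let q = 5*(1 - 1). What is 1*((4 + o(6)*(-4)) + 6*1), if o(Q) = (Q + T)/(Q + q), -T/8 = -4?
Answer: -46/3 ≈ -15.333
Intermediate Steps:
T = 32 (T = -8*(-4) = 32)
q = 0 (q = 5*0 = 0)
o(Q) = (32 + Q)/Q (o(Q) = (Q + 32)/(Q + 0) = (32 + Q)/Q)
1*((4 + o(6)*(-4)) + 6*1) = 1*((4 + ((32 + 6)/6)*(-4)) + 6*1) = 1*((4 + ((1/6)*38)*(-4)) + 6) = 1*((4 + (19/3)*(-4)) + 6) = 1*((4 - 76/3) + 6) = 1*(-64/3 + 6) = 1*(-46/3) = -46/3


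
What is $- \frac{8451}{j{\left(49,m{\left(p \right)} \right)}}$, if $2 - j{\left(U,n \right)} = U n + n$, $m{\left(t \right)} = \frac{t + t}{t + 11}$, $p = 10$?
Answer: $\frac{177471}{958} \approx 185.25$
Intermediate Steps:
$m{\left(t \right)} = \frac{2 t}{11 + t}$
$j{\left(U,n \right)} = 2 - n - U n$ ($j{\left(U,n \right)} = 2 - \left(U n + n\right) = 2 - \left(n + U n\right) = 2 - n - U n$)
$- \frac{8451}{j{\left(49,m{\left(p \right)} \right)}} = - \frac{8451}{2 - 2 \cdot 10 \frac{1}{11 + 10} - 49 \cdot 2 \cdot 10 \frac{1}{11 + 10}} = - \frac{8451}{2 - 2 \cdot 10 \cdot \frac{1}{21} - 49 \cdot 2 \cdot 10 \cdot \frac{1}{21}} = - \frac{8451}{2 - \frac{20}{21} - 49 \cdot \frac{20}{21}} = - \frac{8451}{2 - \frac{20}{21} - \frac{140}{3}} = - \frac{8451}{- \frac{958}{21}} = \left(-8451\right) \left(- \frac{21}{958}\right) = \frac{177471}{958}$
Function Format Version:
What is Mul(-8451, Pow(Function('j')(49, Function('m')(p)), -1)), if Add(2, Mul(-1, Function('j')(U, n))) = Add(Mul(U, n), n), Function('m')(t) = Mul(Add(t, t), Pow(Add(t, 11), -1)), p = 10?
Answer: Rational(177471, 958) ≈ 185.25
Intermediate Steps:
Function('m')(t) = Mul(2, t, Pow(Add(11, t), -1)) (Function('m')(t) = Mul(Mul(2, t), Pow(Add(11, t), -1)) = Mul(2, t, Pow(Add(11, t), -1)))
Function('j')(U, n) = Add(2, Mul(-1, n), Mul(-1, U, n)) (Function('j')(U, n) = Add(2, Mul(-1, Add(Mul(U, n), n))) = Add(2, Mul(-1, Add(n, Mul(U, n)))) = Add(2, Add(Mul(-1, n), Mul(-1, U, n))) = Add(2, Mul(-1, n), Mul(-1, U, n)))
Mul(-8451, Pow(Function('j')(49, Function('m')(p)), -1)) = Mul(-8451, Pow(Add(2, Mul(-1, Mul(2, 10, Pow(Add(11, 10), -1))), Mul(-1, 49, Mul(2, 10, Pow(Add(11, 10), -1)))), -1)) = Mul(-8451, Pow(Add(2, Mul(-1, Mul(2, 10, Pow(21, -1))), Mul(-1, 49, Mul(2, 10, Pow(21, -1)))), -1)) = Mul(-8451, Pow(Add(2, Mul(-1, Mul(2, 10, Rational(1, 21))), Mul(-1, 49, Mul(2, 10, Rational(1, 21)))), -1)) = Mul(-8451, Pow(Add(2, Mul(-1, Rational(20, 21)), Mul(-1, 49, Rational(20, 21))), -1)) = Mul(-8451, Pow(Add(2, Rational(-20, 21), Rational(-140, 3)), -1)) = Mul(-8451, Pow(Rational(-958, 21), -1)) = Mul(-8451, Rational(-21, 958)) = Rational(177471, 958)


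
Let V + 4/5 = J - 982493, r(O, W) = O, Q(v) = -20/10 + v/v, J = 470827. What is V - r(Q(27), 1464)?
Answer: -2558329/5 ≈ -5.1167e+5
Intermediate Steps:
Q(v) = -1 (Q(v) = -20*⅒ + 1 = -2 + 1 = -1)
V = -2558334/5 (V = -⅘ + (470827 - 982493) = -⅘ - 511666 = -2558334/5 ≈ -5.1167e+5)
V - r(Q(27), 1464) = -2558334/5 - 1*(-1) = -2558334/5 + 1 = -2558329/5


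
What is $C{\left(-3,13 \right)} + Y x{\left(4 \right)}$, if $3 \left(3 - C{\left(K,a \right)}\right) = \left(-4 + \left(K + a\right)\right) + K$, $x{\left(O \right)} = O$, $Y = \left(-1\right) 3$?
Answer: $-10$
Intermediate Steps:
$Y = -3$
$C{\left(K,a \right)} = \frac{13}{3} - \frac{2 K}{3} - \frac{a}{3}$ ($C{\left(K,a \right)} = 3 - \frac{\left(-4 + \left(K + a\right)\right) + K}{3} = 3 - \frac{\left(-4 + K + a\right) + K}{3} = 3 - \frac{-4 + a + 2 K}{3} = 3 - \left(- \frac{4}{3} + \frac{a}{3} + \frac{2 K}{3}\right) = \frac{13}{3} - \frac{2 K}{3} - \frac{a}{3}$)
$C{\left(-3,13 \right)} + Y x{\left(4 \right)} = \left(\frac{13}{3} - -2 - \frac{13}{3}\right) - 12 = \left(\frac{13}{3} + 2 - \frac{13}{3}\right) - 12 = 2 - 12 = -10$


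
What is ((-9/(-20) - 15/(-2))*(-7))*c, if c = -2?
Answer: 1113/10 ≈ 111.30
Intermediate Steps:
((-9/(-20) - 15/(-2))*(-7))*c = ((-9/(-20) - 15/(-2))*(-7))*(-2) = ((-9*(-1/20) - 15*(-1/2))*(-7))*(-2) = ((9/20 + 15/2)*(-7))*(-2) = ((159/20)*(-7))*(-2) = -1113/20*(-2) = 1113/10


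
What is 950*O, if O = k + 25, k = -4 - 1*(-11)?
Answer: 30400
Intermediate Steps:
k = 7 (k = -4 + 11 = 7)
O = 32 (O = 7 + 25 = 32)
950*O = 950*32 = 30400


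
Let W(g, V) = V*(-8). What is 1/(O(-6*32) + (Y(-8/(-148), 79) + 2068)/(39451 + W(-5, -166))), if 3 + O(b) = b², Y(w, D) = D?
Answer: 40779/1503156866 ≈ 2.7129e-5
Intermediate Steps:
O(b) = -3 + b²
W(g, V) = -8*V
1/(O(-6*32) + (Y(-8/(-148), 79) + 2068)/(39451 + W(-5, -166))) = 1/((-3 + (-6*32)²) + (79 + 2068)/(39451 - 8*(-166))) = 1/((-3 + (-192)²) + 2147/(39451 + 1328)) = 1/((-3 + 36864) + 2147/40779) = 1/(36861 + 2147*(1/40779)) = 1/(36861 + 2147/40779) = 1/(1503156866/40779) = 40779/1503156866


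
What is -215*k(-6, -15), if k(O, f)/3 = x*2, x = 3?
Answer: -3870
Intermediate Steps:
k(O, f) = 18 (k(O, f) = 3*(3*2) = 3*6 = 18)
-215*k(-6, -15) = -215*18 = -3870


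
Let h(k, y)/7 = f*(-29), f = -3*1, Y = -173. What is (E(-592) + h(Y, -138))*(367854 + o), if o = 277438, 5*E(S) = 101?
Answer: 2030088632/5 ≈ 4.0602e+8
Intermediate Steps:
f = -3
h(k, y) = 609 (h(k, y) = 7*(-3*(-29)) = 7*87 = 609)
E(S) = 101/5 (E(S) = (⅕)*101 = 101/5)
(E(-592) + h(Y, -138))*(367854 + o) = (101/5 + 609)*(367854 + 277438) = (3146/5)*645292 = 2030088632/5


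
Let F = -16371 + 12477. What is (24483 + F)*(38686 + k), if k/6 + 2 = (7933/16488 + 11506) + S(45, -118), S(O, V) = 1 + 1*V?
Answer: 2018174388371/916 ≈ 2.2032e+9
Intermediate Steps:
S(O, V) = 1 + V
k = 187756789/2748 (k = -12 + 6*((7933/16488 + 11506) + (1 - 118)) = -12 + 6*((7933*(1/16488) + 11506) - 117) = -12 + 6*((7933/16488 + 11506) - 117) = -12 + 6*(189718861/16488 - 117) = -12 + 6*(187789765/16488) = -12 + 187789765/2748 = 187756789/2748 ≈ 68325.)
F = -3894
(24483 + F)*(38686 + k) = (24483 - 3894)*(38686 + 187756789/2748) = 20589*(294065917/2748) = 2018174388371/916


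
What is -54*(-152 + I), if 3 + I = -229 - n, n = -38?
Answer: 18684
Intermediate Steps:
I = -194 (I = -3 + (-229 - 1*(-38)) = -3 + (-229 + 38) = -3 - 191 = -194)
-54*(-152 + I) = -54*(-152 - 194) = -54*(-346) = 18684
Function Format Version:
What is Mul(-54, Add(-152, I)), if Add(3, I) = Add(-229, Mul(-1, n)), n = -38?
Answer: 18684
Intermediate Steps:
I = -194 (I = Add(-3, Add(-229, Mul(-1, -38))) = Add(-3, Add(-229, 38)) = Add(-3, -191) = -194)
Mul(-54, Add(-152, I)) = Mul(-54, Add(-152, -194)) = Mul(-54, -346) = 18684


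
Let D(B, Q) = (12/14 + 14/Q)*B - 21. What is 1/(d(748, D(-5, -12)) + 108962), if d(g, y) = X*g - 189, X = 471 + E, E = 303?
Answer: 1/687725 ≈ 1.4541e-6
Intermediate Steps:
X = 774 (X = 471 + 303 = 774)
D(B, Q) = -21 + B*(6/7 + 14/Q) (D(B, Q) = (12*(1/14) + 14/Q)*B - 21 = (6/7 + 14/Q)*B - 21 = B*(6/7 + 14/Q) - 21 = -21 + B*(6/7 + 14/Q))
d(g, y) = -189 + 774*g (d(g, y) = 774*g - 189 = -189 + 774*g)
1/(d(748, D(-5, -12)) + 108962) = 1/((-189 + 774*748) + 108962) = 1/((-189 + 578952) + 108962) = 1/(578763 + 108962) = 1/687725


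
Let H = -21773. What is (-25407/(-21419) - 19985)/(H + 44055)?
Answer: -214016654/238629079 ≈ -0.89686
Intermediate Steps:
(-25407/(-21419) - 19985)/(H + 44055) = (-25407/(-21419) - 19985)/(-21773 + 44055) = (-25407*(-1/21419) - 19985)/22282 = (25407/21419 - 19985)*(1/22282) = -428033308/21419*1/22282 = -214016654/238629079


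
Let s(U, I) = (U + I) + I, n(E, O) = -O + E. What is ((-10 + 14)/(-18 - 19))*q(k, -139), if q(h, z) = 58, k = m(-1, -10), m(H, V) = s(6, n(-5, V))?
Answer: -232/37 ≈ -6.2703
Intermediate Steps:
n(E, O) = E - O
s(U, I) = U + 2*I (s(U, I) = (I + U) + I = U + 2*I)
m(H, V) = -4 - 2*V (m(H, V) = 6 + 2*(-5 - V) = 6 + (-10 - 2*V) = -4 - 2*V)
k = 16 (k = -4 - 2*(-10) = -4 + 20 = 16)
((-10 + 14)/(-18 - 19))*q(k, -139) = ((-10 + 14)/(-18 - 19))*58 = (4/(-37))*58 = (4*(-1/37))*58 = -4/37*58 = -232/37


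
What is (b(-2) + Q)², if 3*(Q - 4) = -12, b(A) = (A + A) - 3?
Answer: 49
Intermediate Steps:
b(A) = -3 + 2*A (b(A) = 2*A - 3 = -3 + 2*A)
Q = 0 (Q = 4 + (⅓)*(-12) = 4 - 4 = 0)
(b(-2) + Q)² = ((-3 + 2*(-2)) + 0)² = ((-3 - 4) + 0)² = (-7 + 0)² = (-7)² = 49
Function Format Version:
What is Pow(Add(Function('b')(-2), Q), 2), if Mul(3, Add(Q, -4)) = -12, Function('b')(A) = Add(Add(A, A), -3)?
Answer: 49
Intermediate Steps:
Function('b')(A) = Add(-3, Mul(2, A)) (Function('b')(A) = Add(Mul(2, A), -3) = Add(-3, Mul(2, A)))
Q = 0 (Q = Add(4, Mul(Rational(1, 3), -12)) = Add(4, -4) = 0)
Pow(Add(Function('b')(-2), Q), 2) = Pow(Add(Add(-3, Mul(2, -2)), 0), 2) = Pow(Add(Add(-3, -4), 0), 2) = Pow(Add(-7, 0), 2) = Pow(-7, 2) = 49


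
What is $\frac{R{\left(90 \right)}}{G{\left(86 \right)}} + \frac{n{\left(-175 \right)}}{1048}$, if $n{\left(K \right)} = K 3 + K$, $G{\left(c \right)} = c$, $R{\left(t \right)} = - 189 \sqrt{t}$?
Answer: $- \frac{175}{262} - \frac{567 \sqrt{10}}{86} \approx -21.517$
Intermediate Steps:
$n{\left(K \right)} = 4 K$ ($n{\left(K \right)} = 3 K + K = 4 K$)
$\frac{R{\left(90 \right)}}{G{\left(86 \right)}} + \frac{n{\left(-175 \right)}}{1048} = \frac{\left(-189\right) \sqrt{90}}{86} + \frac{4 \left(-175\right)}{1048} = - 189 \cdot 3 \sqrt{10} \cdot \frac{1}{86} - \frac{175}{262} = - 567 \sqrt{10} \cdot \frac{1}{86} - \frac{175}{262} = - \frac{567 \sqrt{10}}{86} - \frac{175}{262} = - \frac{175}{262} - \frac{567 \sqrt{10}}{86}$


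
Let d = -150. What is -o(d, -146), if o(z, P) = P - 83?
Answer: 229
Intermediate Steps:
o(z, P) = -83 + P
-o(d, -146) = -(-83 - 146) = -1*(-229) = 229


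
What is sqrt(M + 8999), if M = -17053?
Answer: I*sqrt(8054) ≈ 89.744*I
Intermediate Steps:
sqrt(M + 8999) = sqrt(-17053 + 8999) = sqrt(-8054) = I*sqrt(8054)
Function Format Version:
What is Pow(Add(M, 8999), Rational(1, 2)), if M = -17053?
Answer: Mul(I, Pow(8054, Rational(1, 2))) ≈ Mul(89.744, I)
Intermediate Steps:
Pow(Add(M, 8999), Rational(1, 2)) = Pow(Add(-17053, 8999), Rational(1, 2)) = Pow(-8054, Rational(1, 2)) = Mul(I, Pow(8054, Rational(1, 2)))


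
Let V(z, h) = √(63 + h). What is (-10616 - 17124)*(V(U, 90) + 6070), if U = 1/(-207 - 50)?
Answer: -168381800 - 83220*√17 ≈ -1.6872e+8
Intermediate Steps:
U = -1/257 (U = 1/(-257) = -1/257 ≈ -0.0038911)
(-10616 - 17124)*(V(U, 90) + 6070) = (-10616 - 17124)*(√(63 + 90) + 6070) = -27740*(√153 + 6070) = -27740*(3*√17 + 6070) = -27740*(6070 + 3*√17) = -168381800 - 83220*√17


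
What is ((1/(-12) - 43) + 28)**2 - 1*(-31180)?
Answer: 4522681/144 ≈ 31408.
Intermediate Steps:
((1/(-12) - 43) + 28)**2 - 1*(-31180) = ((-1/12 - 43) + 28)**2 + 31180 = (-517/12 + 28)**2 + 31180 = (-181/12)**2 + 31180 = 32761/144 + 31180 = 4522681/144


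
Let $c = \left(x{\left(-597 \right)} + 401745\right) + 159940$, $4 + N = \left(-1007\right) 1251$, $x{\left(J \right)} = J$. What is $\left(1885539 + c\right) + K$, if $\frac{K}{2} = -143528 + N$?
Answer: $-359951$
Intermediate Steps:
$N = -1259761$ ($N = -4 - 1259757 = -1259761$)
$c = 561088$ ($c = \left(-597 + 401745\right) + 159940 = 401148 + 159940 = 561088$)
$K = -2806578$ ($K = 2 \left(-143528 - 1259761\right) = 2 \left(-1403289\right) = -2806578$)
$\left(1885539 + c\right) + K = \left(1885539 + 561088\right) - 2806578 = 2446627 - 2806578 = -359951$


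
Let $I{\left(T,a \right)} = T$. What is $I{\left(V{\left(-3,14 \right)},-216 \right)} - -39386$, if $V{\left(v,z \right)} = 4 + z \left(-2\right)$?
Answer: $39362$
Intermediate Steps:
$V{\left(v,z \right)} = 4 - 2 z$
$I{\left(V{\left(-3,14 \right)},-216 \right)} - -39386 = \left(4 - 28\right) - -39386 = \left(4 - 28\right) + 39386 = -24 + 39386 = 39362$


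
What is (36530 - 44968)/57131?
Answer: -8438/57131 ≈ -0.14770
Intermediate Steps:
(36530 - 44968)/57131 = -8438*1/57131 = -8438/57131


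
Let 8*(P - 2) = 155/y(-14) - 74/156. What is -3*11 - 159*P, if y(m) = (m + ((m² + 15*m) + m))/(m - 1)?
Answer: -1049627/728 ≈ -1441.8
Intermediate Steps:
y(m) = (m² + 17*m)/(-1 + m) (y(m) = (m + (m² + 16*m))/(-1 + m) = (m² + 17*m)/(-1 + m))
P = 19351/2184 (P = 2 + (155/((-14*(17 - 14)/(-1 - 14))) - 74/156)/8 = 2 + (155/((-14*3/(-15))) - 74*1/156)/8 = 2 + (155/((-14*(-1/15)*3)) - 37/78)/8 = 2 + (155/(14/5) - 37/78)/8 = 2 + (155*(5/14) - 37/78)/8 = 2 + (775/14 - 37/78)/8 = 2 + (⅛)*(14983/273) = 2 + 14983/2184 = 19351/2184 ≈ 8.8604)
-3*11 - 159*P = -3*11 - 159*19351/2184 = -33 - 1025603/728 = -1049627/728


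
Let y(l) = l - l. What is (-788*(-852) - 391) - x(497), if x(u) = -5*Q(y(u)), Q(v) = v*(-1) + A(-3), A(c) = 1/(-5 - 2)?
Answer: 4696890/7 ≈ 6.7098e+5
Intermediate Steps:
A(c) = -1/7 (A(c) = 1/(-7) = -1/7)
y(l) = 0
Q(v) = -1/7 - v (Q(v) = v*(-1) - 1/7 = -v - 1/7 = -1/7 - v)
x(u) = 5/7 (x(u) = -5*(-1/7 - 1*0) = -5*(-1/7 + 0) = -5*(-1/7) = 5/7)
(-788*(-852) - 391) - x(497) = (-788*(-852) - 391) - 1*5/7 = (671376 - 391) - 5/7 = 670985 - 5/7 = 4696890/7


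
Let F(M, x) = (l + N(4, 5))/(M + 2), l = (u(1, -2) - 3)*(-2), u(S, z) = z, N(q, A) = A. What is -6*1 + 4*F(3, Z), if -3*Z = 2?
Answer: 6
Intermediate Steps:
Z = -⅔ (Z = -⅓*2 = -⅔ ≈ -0.66667)
l = 10 (l = (-2 - 3)*(-2) = -5*(-2) = 10)
F(M, x) = 15/(2 + M) (F(M, x) = (10 + 5)/(M + 2) = 15/(2 + M))
-6*1 + 4*F(3, Z) = -6*1 + 4*(15/(2 + 3)) = -6 + 4*(15/5) = -6 + 4*(15*(⅕)) = -6 + 4*3 = -6 + 12 = 6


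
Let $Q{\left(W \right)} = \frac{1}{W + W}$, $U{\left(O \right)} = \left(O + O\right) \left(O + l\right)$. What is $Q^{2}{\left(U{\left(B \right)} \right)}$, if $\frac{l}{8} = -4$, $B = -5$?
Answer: $\frac{1}{547600} \approx 1.8262 \cdot 10^{-6}$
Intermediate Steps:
$l = -32$ ($l = 8 \left(-4\right) = -32$)
$U{\left(O \right)} = 2 O \left(-32 + O\right)$ ($U{\left(O \right)} = \left(O + O\right) \left(O - 32\right) = 2 O \left(-32 + O\right)$)
$Q{\left(W \right)} = \frac{1}{2 W}$
$Q^{2}{\left(U{\left(B \right)} \right)} = \left(\frac{1}{2 \cdot 2 \left(-5\right) \left(-32 - 5\right)}\right)^{2} = \left(\frac{1}{2 \cdot 2 \left(-5\right) \left(-37\right)}\right)^{2} = \left(\frac{1}{2 \cdot 370}\right)^{2} = \left(\frac{1}{2} \cdot \frac{1}{370}\right)^{2} = \left(\frac{1}{740}\right)^{2} = \frac{1}{547600}$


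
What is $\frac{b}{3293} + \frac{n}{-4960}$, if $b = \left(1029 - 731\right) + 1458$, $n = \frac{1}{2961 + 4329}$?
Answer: $\frac{63494147107}{119069611200} \approx 0.53325$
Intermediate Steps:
$n = \frac{1}{7290} \approx 0.00013717$
$b = 1756$ ($b = 298 + 1458 = 1756$)
$\frac{b}{3293} + \frac{n}{-4960} = \frac{1756}{3293} + \frac{1}{7290 \left(-4960\right)} = 1756 \cdot \frac{1}{3293} + \frac{1}{7290} \left(- \frac{1}{4960}\right) = \frac{1756}{3293} - \frac{1}{36158400} = \frac{63494147107}{119069611200}$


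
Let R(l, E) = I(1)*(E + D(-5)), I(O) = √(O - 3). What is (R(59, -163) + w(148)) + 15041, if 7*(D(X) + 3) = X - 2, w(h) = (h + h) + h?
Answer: 15485 - 167*I*√2 ≈ 15485.0 - 236.17*I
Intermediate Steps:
I(O) = √(-3 + O)
w(h) = 3*h (w(h) = 2*h + h = 3*h)
D(X) = -23/7 + X/7 (D(X) = -3 + (X - 2)/7 = -3 + (-2 + X)/7 = -3 + (-2/7 + X/7) = -23/7 + X/7)
R(l, E) = I*√2*(-4 + E) (R(l, E) = √(-3 + 1)*(E + (-23/7 + (⅐)*(-5))) = √(-2)*(E + (-23/7 - 5/7)) = (I*√2)*(E - 4) = (I*√2)*(-4 + E) = I*√2*(-4 + E))
(R(59, -163) + w(148)) + 15041 = (I*√2*(-4 - 163) + 3*148) + 15041 = (I*√2*(-167) + 444) + 15041 = (-167*I*√2 + 444) + 15041 = (444 - 167*I*√2) + 15041 = 15485 - 167*I*√2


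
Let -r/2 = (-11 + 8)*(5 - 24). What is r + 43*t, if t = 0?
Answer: -114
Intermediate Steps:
r = -114 (r = -2*(-11 + 8)*(5 - 24) = -(-6)*(-19) = -2*57 = -114)
r + 43*t = -114 + 43*0 = -114 + 0 = -114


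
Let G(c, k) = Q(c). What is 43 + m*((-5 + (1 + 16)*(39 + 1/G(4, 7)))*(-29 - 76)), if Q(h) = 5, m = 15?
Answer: -1041662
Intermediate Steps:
G(c, k) = 5
43 + m*((-5 + (1 + 16)*(39 + 1/G(4, 7)))*(-29 - 76)) = 43 + 15*((-5 + (1 + 16)*(39 + 1/5))*(-29 - 76)) = 43 + 15*((-5 + 17*(39 + ⅕))*(-105)) = 43 + 15*((-5 + 17*(196/5))*(-105)) = 43 + 15*((-5 + 3332/5)*(-105)) = 43 + 15*((3307/5)*(-105)) = 43 + 15*(-69447) = 43 - 1041705 = -1041662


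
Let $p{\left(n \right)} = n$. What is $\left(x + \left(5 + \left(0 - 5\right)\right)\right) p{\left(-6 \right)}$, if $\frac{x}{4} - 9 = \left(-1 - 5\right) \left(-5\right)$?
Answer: $-936$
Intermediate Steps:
$x = 156$ ($x = 36 + 4 \left(-1 - 5\right) \left(-5\right) = 36 + 4 \left(\left(-6\right) \left(-5\right)\right) = 36 + 4 \cdot 30 = 36 + 120 = 156$)
$\left(x + \left(5 + \left(0 - 5\right)\right)\right) p{\left(-6 \right)} = \left(156 + \left(5 + \left(0 - 5\right)\right)\right) \left(-6\right) = \left(156 + \left(5 - 5\right)\right) \left(-6\right) = \left(156 + 0\right) \left(-6\right) = 156 \left(-6\right) = -936$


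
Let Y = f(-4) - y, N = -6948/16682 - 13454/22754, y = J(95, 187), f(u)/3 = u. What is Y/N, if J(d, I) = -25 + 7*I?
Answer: 3967246512/3084955 ≈ 1286.0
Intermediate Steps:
f(u) = 3*u
y = 1284 (y = -25 + 7*187 = -25 + 1309 = 1284)
N = -3084955/3061147 (N = -6948*1/16682 - 13454*1/22754 = -3474/8341 - 217/367 = -3084955/3061147 ≈ -1.0078)
Y = -1296 (Y = 3*(-4) - 1*1284 = -12 - 1284 = -1296)
Y/N = -1296/(-3084955/3061147) = -1296*(-3061147/3084955) = 3967246512/3084955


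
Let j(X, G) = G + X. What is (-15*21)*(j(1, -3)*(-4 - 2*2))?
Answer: -5040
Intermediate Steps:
(-15*21)*(j(1, -3)*(-4 - 2*2)) = (-15*21)*((-3 + 1)*(-4 - 2*2)) = -(-630)*(-4 - 4) = -(-630)*(-8) = -315*16 = -5040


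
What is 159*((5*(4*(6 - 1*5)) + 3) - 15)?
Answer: 1272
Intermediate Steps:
159*((5*(4*(6 - 1*5)) + 3) - 15) = 159*((5*(4*(6 - 5)) + 3) - 15) = 159*((5*(4*1) + 3) - 15) = 159*((5*4 + 3) - 15) = 159*((20 + 3) - 15) = 159*(23 - 15) = 159*8 = 1272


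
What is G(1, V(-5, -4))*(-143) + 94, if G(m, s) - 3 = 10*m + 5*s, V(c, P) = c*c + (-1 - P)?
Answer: -21785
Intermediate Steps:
V(c, P) = -1 + c² - P (V(c, P) = c² + (-1 - P) = -1 + c² - P)
G(m, s) = 3 + 5*s + 10*m (G(m, s) = 3 + (10*m + 5*s) = 3 + (5*s + 10*m) = 3 + 5*s + 10*m)
G(1, V(-5, -4))*(-143) + 94 = (3 + 5*(-1 + (-5)² - 1*(-4)) + 10*1)*(-143) + 94 = (3 + 5*(-1 + 25 + 4) + 10)*(-143) + 94 = (3 + 5*28 + 10)*(-143) + 94 = (3 + 140 + 10)*(-143) + 94 = 153*(-143) + 94 = -21879 + 94 = -21785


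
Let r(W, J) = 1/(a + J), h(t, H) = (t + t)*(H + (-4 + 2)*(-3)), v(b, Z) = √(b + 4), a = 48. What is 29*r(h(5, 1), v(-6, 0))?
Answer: 696/1153 - 29*I*√2/2306 ≈ 0.60364 - 0.017785*I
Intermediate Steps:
v(b, Z) = √(4 + b)
h(t, H) = 2*t*(6 + H) (h(t, H) = (2*t)*(H - 2*(-3)) = (2*t)*(H + 6) = (2*t)*(6 + H) = 2*t*(6 + H))
r(W, J) = 1/(48 + J)
29*r(h(5, 1), v(-6, 0)) = 29/(48 + √(4 - 6)) = 29/(48 + √(-2)) = 29/(48 + I*√2)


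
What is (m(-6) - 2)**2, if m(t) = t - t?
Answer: 4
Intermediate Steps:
m(t) = 0
(m(-6) - 2)**2 = (0 - 2)**2 = (-2)**2 = 4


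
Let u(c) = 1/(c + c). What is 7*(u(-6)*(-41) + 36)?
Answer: 3311/12 ≈ 275.92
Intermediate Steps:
u(c) = 1/(2*c)
7*(u(-6)*(-41) + 36) = 7*(((½)/(-6))*(-41) + 36) = 7*(((½)*(-⅙))*(-41) + 36) = 7*(-1/12*(-41) + 36) = 7*(41/12 + 36) = 7*(473/12) = 3311/12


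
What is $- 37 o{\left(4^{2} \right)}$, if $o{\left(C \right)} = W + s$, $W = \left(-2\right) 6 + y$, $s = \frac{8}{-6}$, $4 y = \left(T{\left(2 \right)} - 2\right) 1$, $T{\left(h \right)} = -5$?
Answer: $\frac{6697}{12} \approx 558.08$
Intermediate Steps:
$y = - \frac{7}{4}$ ($y = \frac{\left(-5 - 2\right) 1}{4} = \frac{\left(-7\right) 1}{4} = \frac{1}{4} \left(-7\right) = - \frac{7}{4} \approx -1.75$)
$s = - \frac{4}{3}$ ($s = 8 \left(- \frac{1}{6}\right) = - \frac{4}{3} \approx -1.3333$)
$W = - \frac{55}{4}$ ($W = \left(-2\right) 6 - \frac{7}{4} = -12 - \frac{7}{4} = - \frac{55}{4} \approx -13.75$)
$o{\left(C \right)} = - \frac{181}{12}$ ($o{\left(C \right)} = - \frac{55}{4} - \frac{4}{3} = - \frac{181}{12}$)
$- 37 o{\left(4^{2} \right)} = \left(-37\right) \left(- \frac{181}{12}\right) = \frac{6697}{12}$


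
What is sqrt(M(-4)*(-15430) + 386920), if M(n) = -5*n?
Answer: 4*sqrt(4895) ≈ 279.86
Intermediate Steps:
sqrt(M(-4)*(-15430) + 386920) = sqrt(-5*(-4)*(-15430) + 386920) = sqrt(20*(-15430) + 386920) = sqrt(-308600 + 386920) = sqrt(78320) = 4*sqrt(4895)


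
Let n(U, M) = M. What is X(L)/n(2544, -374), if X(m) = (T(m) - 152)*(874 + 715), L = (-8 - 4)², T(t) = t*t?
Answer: -16353988/187 ≈ -87455.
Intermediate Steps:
T(t) = t²
L = 144 (L = (-12)² = 144)
X(m) = -241528 + 1589*m² (X(m) = (m² - 152)*(874 + 715) = (-152 + m²)*1589 = -241528 + 1589*m²)
X(L)/n(2544, -374) = (-241528 + 1589*144²)/(-374) = (-241528 + 1589*20736)*(-1/374) = (-241528 + 32949504)*(-1/374) = 32707976*(-1/374) = -16353988/187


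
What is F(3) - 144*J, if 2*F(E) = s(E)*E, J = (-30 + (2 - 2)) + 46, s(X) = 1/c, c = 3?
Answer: -4607/2 ≈ -2303.5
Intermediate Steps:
s(X) = 1/3
J = 16 (J = (-30 + 0) + 46 = -30 + 46 = 16)
F(E) = E/6 (F(E) = (E/3)/2 = E/6)
F(3) - 144*J = (1/6)*3 - 144*16 = 1/2 - 2304 = -4607/2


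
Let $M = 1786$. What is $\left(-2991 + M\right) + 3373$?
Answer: $2168$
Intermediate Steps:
$\left(-2991 + M\right) + 3373 = \left(-2991 + 1786\right) + 3373 = -1205 + 3373 = 2168$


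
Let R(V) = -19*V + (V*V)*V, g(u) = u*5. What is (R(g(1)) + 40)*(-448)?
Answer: -31360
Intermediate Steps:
g(u) = 5*u
R(V) = V³ - 19*V (R(V) = -19*V + V²*V = -19*V + V³ = V³ - 19*V)
(R(g(1)) + 40)*(-448) = ((5*1)*(-19 + (5*1)²) + 40)*(-448) = (5*(-19 + 5²) + 40)*(-448) = (5*(-19 + 25) + 40)*(-448) = (5*6 + 40)*(-448) = (30 + 40)*(-448) = 70*(-448) = -31360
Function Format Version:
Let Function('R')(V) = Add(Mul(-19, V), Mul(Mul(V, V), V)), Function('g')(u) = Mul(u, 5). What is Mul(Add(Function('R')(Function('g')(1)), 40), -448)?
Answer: -31360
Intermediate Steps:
Function('g')(u) = Mul(5, u)
Function('R')(V) = Add(Pow(V, 3), Mul(-19, V)) (Function('R')(V) = Add(Mul(-19, V), Mul(Pow(V, 2), V)) = Add(Mul(-19, V), Pow(V, 3)) = Add(Pow(V, 3), Mul(-19, V)))
Mul(Add(Function('R')(Function('g')(1)), 40), -448) = Mul(Add(Mul(Mul(5, 1), Add(-19, Pow(Mul(5, 1), 2))), 40), -448) = Mul(Add(Mul(5, Add(-19, Pow(5, 2))), 40), -448) = Mul(Add(Mul(5, Add(-19, 25)), 40), -448) = Mul(Add(Mul(5, 6), 40), -448) = Mul(Add(30, 40), -448) = Mul(70, -448) = -31360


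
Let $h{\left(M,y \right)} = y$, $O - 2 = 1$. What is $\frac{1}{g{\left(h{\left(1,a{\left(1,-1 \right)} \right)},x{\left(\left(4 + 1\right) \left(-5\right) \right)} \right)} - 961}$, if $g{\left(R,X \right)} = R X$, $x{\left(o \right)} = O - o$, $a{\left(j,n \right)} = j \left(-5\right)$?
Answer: $- \frac{1}{1101} \approx -0.00090826$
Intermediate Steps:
$O = 3$ ($O = 2 + 1 = 3$)
$a{\left(j,n \right)} = - 5 j$
$x{\left(o \right)} = 3 - o$
$\frac{1}{g{\left(h{\left(1,a{\left(1,-1 \right)} \right)},x{\left(\left(4 + 1\right) \left(-5\right) \right)} \right)} - 961} = \frac{1}{\left(-5\right) 1 \left(3 - \left(4 + 1\right) \left(-5\right)\right) - 961} = \frac{1}{- 5 \left(3 - 5 \left(-5\right)\right) - 961} = \frac{1}{- 5 \left(3 - -25\right) - 961} = \frac{1}{- 5 \left(3 + 25\right) - 961} = \frac{1}{\left(-5\right) 28 - 961} = \frac{1}{-140 - 961} = \frac{1}{-1101} = - \frac{1}{1101}$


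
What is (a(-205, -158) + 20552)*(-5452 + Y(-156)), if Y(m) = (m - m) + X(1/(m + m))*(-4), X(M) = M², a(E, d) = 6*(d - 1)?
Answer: -1300130075527/12168 ≈ -1.0685e+8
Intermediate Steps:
a(E, d) = -6 + 6*d (a(E, d) = 6*(-1 + d) = -6 + 6*d)
Y(m) = -1/m² (Y(m) = (m - m) + (1/(m + m))²*(-4) = 0 + (1/(2*m))²*(-4) = 0 + (1/(4*m²))*(-4) = 0 - 1/m² = -1/m²)
(a(-205, -158) + 20552)*(-5452 + Y(-156)) = ((-6 + 6*(-158)) + 20552)*(-5452 - 1/(-156)²) = ((-6 - 948) + 20552)*(-5452 - 1*1/24336) = (-954 + 20552)*(-5452 - 1/24336) = 19598*(-132679873/24336) = -1300130075527/12168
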